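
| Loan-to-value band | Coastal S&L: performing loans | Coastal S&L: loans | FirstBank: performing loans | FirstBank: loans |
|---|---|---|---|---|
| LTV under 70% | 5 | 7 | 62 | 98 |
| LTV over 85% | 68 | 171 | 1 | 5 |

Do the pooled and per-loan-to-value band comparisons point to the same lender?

LTV under 70%: Coastal S&L 5/7 = 71.4%, FirstBank 62/98 = 63.3% → Coastal S&L
LTV over 85%: Coastal S&L 68/171 = 39.8%, FirstBank 1/5 = 20.0% → Coastal S&L
Overall: Coastal S&L 73/178 = 41.0%, FirstBank 63/103 = 61.2% → FirstBank
Coastal S&L wins each loan-to-value group but FirstBank wins overall — the comparison reverses. Coastal S&L's loans skew toward LTV over 85%, which has a lower base rate.

No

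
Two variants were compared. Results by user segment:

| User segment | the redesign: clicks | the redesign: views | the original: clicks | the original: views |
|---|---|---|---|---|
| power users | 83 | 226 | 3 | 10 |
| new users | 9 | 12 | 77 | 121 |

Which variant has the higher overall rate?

the original

Power users: the redesign 83/226 = 36.7%, the original 3/10 = 30.0% → the redesign
New users: the redesign 9/12 = 75.0%, the original 77/121 = 63.6% → the redesign
Overall: the redesign 92/238 = 38.7%, the original 80/131 = 61.1% → the original
(The redesign wins every user group but the original wins overall — the redesign's views skew toward the low-rate power users group.)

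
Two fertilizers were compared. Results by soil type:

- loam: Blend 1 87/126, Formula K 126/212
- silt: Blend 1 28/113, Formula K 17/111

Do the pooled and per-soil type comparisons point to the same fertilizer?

Yes

Loam: Blend 1 87/126 = 69.0%, Formula K 126/212 = 59.4% → Blend 1
Silt: Blend 1 28/113 = 24.8%, Formula K 17/111 = 15.3% → Blend 1
Overall: Blend 1 115/239 = 48.1%, Formula K 143/323 = 44.3% → Blend 1
Blend 1 wins overall and in every soil group — no reversal.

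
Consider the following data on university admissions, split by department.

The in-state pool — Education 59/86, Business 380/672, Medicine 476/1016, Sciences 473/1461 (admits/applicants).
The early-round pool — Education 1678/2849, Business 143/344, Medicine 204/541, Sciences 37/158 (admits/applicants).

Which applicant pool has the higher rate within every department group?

the in-state pool

Education: the in-state pool 59/86 = 68.6%, the early-round pool 1678/2849 = 58.9% → the in-state pool
Business: the in-state pool 380/672 = 56.5%, the early-round pool 143/344 = 41.6% → the in-state pool
Medicine: the in-state pool 476/1016 = 46.9%, the early-round pool 204/541 = 37.7% → the in-state pool
Sciences: the in-state pool 473/1461 = 32.4%, the early-round pool 37/158 = 23.4% → the in-state pool
The in-state pool has the higher rate in all 4 groups.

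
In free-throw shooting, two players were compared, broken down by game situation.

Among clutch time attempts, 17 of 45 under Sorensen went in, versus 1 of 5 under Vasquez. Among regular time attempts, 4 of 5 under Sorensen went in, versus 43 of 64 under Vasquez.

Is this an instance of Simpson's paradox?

Clutch time: Sorensen 17/45 = 37.8%, Vasquez 1/5 = 20.0% → Sorensen
Regular time: Sorensen 4/5 = 80.0%, Vasquez 43/64 = 67.2% → Sorensen
Overall: Sorensen 21/50 = 42.0%, Vasquez 44/69 = 63.8% → Vasquez
Sorensen wins each game group but Vasquez wins overall — the comparison reverses. Sorensen's attempts skew toward clutch time, which has a lower base rate.

Yes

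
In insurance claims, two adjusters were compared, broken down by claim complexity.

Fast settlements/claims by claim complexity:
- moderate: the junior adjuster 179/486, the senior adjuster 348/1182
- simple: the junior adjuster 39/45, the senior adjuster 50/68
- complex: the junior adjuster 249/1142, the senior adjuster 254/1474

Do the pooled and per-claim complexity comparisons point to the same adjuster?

Yes

Moderate: the junior adjuster 179/486 = 36.8%, the senior adjuster 348/1182 = 29.4% → the junior adjuster
Simple: the junior adjuster 39/45 = 86.7%, the senior adjuster 50/68 = 73.5% → the junior adjuster
Complex: the junior adjuster 249/1142 = 21.8%, the senior adjuster 254/1474 = 17.2% → the junior adjuster
Overall: the junior adjuster 467/1673 = 27.9%, the senior adjuster 652/2724 = 23.9% → the junior adjuster
The junior adjuster wins overall and in every claim group — no reversal.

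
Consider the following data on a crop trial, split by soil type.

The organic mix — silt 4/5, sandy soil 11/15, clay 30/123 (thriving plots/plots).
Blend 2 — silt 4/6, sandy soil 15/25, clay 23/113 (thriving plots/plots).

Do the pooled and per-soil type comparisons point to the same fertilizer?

Yes

Silt: the organic mix 4/5 = 80.0%, Blend 2 4/6 = 66.7% → the organic mix
Sandy soil: the organic mix 11/15 = 73.3%, Blend 2 15/25 = 60.0% → the organic mix
Clay: the organic mix 30/123 = 24.4%, Blend 2 23/113 = 20.4% → the organic mix
Overall: the organic mix 45/143 = 31.5%, Blend 2 42/144 = 29.2% → the organic mix
The organic mix wins overall and in every soil group — no reversal.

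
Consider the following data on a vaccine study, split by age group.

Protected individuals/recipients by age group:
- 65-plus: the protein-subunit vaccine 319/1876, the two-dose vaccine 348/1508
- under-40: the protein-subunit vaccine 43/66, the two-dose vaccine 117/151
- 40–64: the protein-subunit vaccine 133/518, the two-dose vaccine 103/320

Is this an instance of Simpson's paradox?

65-plus: the protein-subunit vaccine 319/1876 = 17.0%, the two-dose vaccine 348/1508 = 23.1% → the two-dose vaccine
Under-40: the protein-subunit vaccine 43/66 = 65.2%, the two-dose vaccine 117/151 = 77.5% → the two-dose vaccine
40–64: the protein-subunit vaccine 133/518 = 25.7%, the two-dose vaccine 103/320 = 32.2% → the two-dose vaccine
Overall: the protein-subunit vaccine 495/2460 = 20.1%, the two-dose vaccine 568/1979 = 28.7% → the two-dose vaccine
The two-dose vaccine wins overall and in every age group — no reversal.

No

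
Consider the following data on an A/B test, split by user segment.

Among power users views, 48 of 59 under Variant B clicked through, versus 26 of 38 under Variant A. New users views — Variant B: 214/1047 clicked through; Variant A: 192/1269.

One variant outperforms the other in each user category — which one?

Variant B

Power users: Variant B 48/59 = 81.4%, Variant A 26/38 = 68.4% → Variant B
New users: Variant B 214/1047 = 20.4%, Variant A 192/1269 = 15.1% → Variant B
Variant B has the higher rate in both groups.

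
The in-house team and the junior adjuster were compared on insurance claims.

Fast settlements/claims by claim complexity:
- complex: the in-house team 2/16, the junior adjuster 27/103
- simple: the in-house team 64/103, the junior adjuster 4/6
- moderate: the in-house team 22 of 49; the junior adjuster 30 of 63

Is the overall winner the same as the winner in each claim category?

No

Complex: the in-house team 2/16 = 12.5%, the junior adjuster 27/103 = 26.2% → the junior adjuster
Simple: the in-house team 64/103 = 62.1%, the junior adjuster 4/6 = 66.7% → the junior adjuster
Moderate: the in-house team 22/49 = 44.9%, the junior adjuster 30/63 = 47.6% → the junior adjuster
Overall: the in-house team 88/168 = 52.4%, the junior adjuster 61/172 = 35.5% → the in-house team
The junior adjuster wins each claim group but the in-house team wins overall — the comparison reverses. The junior adjuster's claims skew toward complex, which has a lower base rate.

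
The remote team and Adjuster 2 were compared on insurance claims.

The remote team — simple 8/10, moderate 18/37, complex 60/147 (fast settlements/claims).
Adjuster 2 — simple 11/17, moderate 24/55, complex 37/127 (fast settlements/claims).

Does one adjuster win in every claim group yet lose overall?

Simple: the remote team 8/10 = 80.0%, Adjuster 2 11/17 = 64.7% → the remote team
Moderate: the remote team 18/37 = 48.6%, Adjuster 2 24/55 = 43.6% → the remote team
Complex: the remote team 60/147 = 40.8%, Adjuster 2 37/127 = 29.1% → the remote team
Overall: the remote team 86/194 = 44.3%, Adjuster 2 72/199 = 36.2% → the remote team
The remote team wins overall and in every claim group — no reversal.

No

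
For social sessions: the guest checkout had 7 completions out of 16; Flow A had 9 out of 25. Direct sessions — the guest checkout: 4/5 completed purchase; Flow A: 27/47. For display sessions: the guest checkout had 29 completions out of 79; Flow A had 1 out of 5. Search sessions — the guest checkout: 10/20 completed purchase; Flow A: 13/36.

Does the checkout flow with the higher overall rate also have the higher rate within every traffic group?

No

Social: the guest checkout 7/16 = 43.8%, Flow A 9/25 = 36.0% → the guest checkout
Direct: the guest checkout 4/5 = 80.0%, Flow A 27/47 = 57.4% → the guest checkout
Display: the guest checkout 29/79 = 36.7%, Flow A 1/5 = 20.0% → the guest checkout
Search: the guest checkout 10/20 = 50.0%, Flow A 13/36 = 36.1% → the guest checkout
Overall: the guest checkout 50/120 = 41.7%, Flow A 50/113 = 44.2% → Flow A
The guest checkout wins each traffic group but Flow A wins overall — the comparison reverses. The guest checkout's sessions skew toward display, which has a lower base rate.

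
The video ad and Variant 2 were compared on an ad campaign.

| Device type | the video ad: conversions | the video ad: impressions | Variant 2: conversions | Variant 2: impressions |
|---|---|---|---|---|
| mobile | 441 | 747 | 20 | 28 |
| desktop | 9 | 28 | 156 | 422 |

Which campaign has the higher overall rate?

the video ad

Mobile: the video ad 441/747 = 59.0%, Variant 2 20/28 = 71.4% → Variant 2
Desktop: the video ad 9/28 = 32.1%, Variant 2 156/422 = 37.0% → Variant 2
Overall: the video ad 450/775 = 58.1%, Variant 2 176/450 = 39.1% → the video ad
(Variant 2 wins every device group but the video ad wins overall — Variant 2's impressions skew toward the low-rate desktop group.)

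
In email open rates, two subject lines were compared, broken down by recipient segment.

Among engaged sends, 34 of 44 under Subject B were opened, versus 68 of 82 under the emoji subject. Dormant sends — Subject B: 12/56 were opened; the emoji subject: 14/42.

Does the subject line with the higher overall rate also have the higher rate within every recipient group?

Engaged: Subject B 34/44 = 77.3%, the emoji subject 68/82 = 82.9% → the emoji subject
Dormant: Subject B 12/56 = 21.4%, the emoji subject 14/42 = 33.3% → the emoji subject
Overall: Subject B 46/100 = 46.0%, the emoji subject 82/124 = 66.1% → the emoji subject
The emoji subject wins overall and in every recipient group — no reversal.

Yes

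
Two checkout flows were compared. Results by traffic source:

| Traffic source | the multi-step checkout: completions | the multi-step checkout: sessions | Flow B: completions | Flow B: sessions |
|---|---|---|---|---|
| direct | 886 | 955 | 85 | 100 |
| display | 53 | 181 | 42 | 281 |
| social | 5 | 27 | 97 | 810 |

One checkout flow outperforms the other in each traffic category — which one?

Direct: the multi-step checkout 886/955 = 92.8%, Flow B 85/100 = 85.0% → the multi-step checkout
Display: the multi-step checkout 53/181 = 29.3%, Flow B 42/281 = 14.9% → the multi-step checkout
Social: the multi-step checkout 5/27 = 18.5%, Flow B 97/810 = 12.0% → the multi-step checkout
The multi-step checkout has the higher rate in all 3 groups.

the multi-step checkout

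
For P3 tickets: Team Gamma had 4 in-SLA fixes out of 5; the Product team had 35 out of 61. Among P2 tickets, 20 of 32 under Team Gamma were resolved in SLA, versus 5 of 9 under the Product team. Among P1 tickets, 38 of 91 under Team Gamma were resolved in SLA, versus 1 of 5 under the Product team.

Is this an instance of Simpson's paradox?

P3: Team Gamma 4/5 = 80.0%, the Product team 35/61 = 57.4% → Team Gamma
P2: Team Gamma 20/32 = 62.5%, the Product team 5/9 = 55.6% → Team Gamma
P1: Team Gamma 38/91 = 41.8%, the Product team 1/5 = 20.0% → Team Gamma
Overall: Team Gamma 62/128 = 48.4%, the Product team 41/75 = 54.7% → the Product team
Team Gamma wins each ticket group but the Product team wins overall — the comparison reverses. Team Gamma's tickets skew toward P1, which has a lower base rate.

Yes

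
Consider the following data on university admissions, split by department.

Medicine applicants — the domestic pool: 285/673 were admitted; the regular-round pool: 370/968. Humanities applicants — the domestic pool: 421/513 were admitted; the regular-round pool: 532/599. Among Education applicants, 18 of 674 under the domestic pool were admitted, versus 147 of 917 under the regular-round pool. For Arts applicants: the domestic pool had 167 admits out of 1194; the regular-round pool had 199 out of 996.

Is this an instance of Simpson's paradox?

Medicine: the domestic pool 285/673 = 42.3%, the regular-round pool 370/968 = 38.2% → the domestic pool
Humanities: the domestic pool 421/513 = 82.1%, the regular-round pool 532/599 = 88.8% → the regular-round pool
Education: the domestic pool 18/674 = 2.7%, the regular-round pool 147/917 = 16.0% → the regular-round pool
Arts: the domestic pool 167/1194 = 14.0%, the regular-round pool 199/996 = 20.0% → the regular-round pool
Overall: the domestic pool 891/3054 = 29.2%, the regular-round pool 1248/3480 = 35.9% → the regular-round pool
Neither sweeps: the domestic pool wins 1 of 4 groups, the regular-round pool wins 3. The regular-round pool wins overall but not every group — no Simpson reversal.

No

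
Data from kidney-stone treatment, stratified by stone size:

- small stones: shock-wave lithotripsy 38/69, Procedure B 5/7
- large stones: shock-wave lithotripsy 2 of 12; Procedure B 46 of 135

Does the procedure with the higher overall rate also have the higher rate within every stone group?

No

Small stones: shock-wave lithotripsy 38/69 = 55.1%, Procedure B 5/7 = 71.4% → Procedure B
Large stones: shock-wave lithotripsy 2/12 = 16.7%, Procedure B 46/135 = 34.1% → Procedure B
Overall: shock-wave lithotripsy 40/81 = 49.4%, Procedure B 51/142 = 35.9% → shock-wave lithotripsy
Procedure B wins each stone group but shock-wave lithotripsy wins overall — the comparison reverses. Procedure B's cases skew toward large stones, which has a lower base rate.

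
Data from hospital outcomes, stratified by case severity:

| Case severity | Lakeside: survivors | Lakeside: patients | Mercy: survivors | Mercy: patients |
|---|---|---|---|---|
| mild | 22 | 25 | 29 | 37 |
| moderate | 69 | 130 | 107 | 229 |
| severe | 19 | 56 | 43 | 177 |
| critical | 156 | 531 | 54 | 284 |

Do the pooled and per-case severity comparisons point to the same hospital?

Yes

Mild: Lakeside 22/25 = 88.0%, Mercy 29/37 = 78.4% → Lakeside
Moderate: Lakeside 69/130 = 53.1%, Mercy 107/229 = 46.7% → Lakeside
Severe: Lakeside 19/56 = 33.9%, Mercy 43/177 = 24.3% → Lakeside
Critical: Lakeside 156/531 = 29.4%, Mercy 54/284 = 19.0% → Lakeside
Overall: Lakeside 266/742 = 35.8%, Mercy 233/727 = 32.0% → Lakeside
Lakeside wins overall and in every case group — no reversal.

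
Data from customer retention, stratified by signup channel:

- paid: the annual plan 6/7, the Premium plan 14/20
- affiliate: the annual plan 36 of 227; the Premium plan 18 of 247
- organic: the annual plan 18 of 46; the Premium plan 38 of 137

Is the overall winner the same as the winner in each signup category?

Paid: the annual plan 6/7 = 85.7%, the Premium plan 14/20 = 70.0% → the annual plan
Affiliate: the annual plan 36/227 = 15.9%, the Premium plan 18/247 = 7.3% → the annual plan
Organic: the annual plan 18/46 = 39.1%, the Premium plan 38/137 = 27.7% → the annual plan
Overall: the annual plan 60/280 = 21.4%, the Premium plan 70/404 = 17.3% → the annual plan
The annual plan wins overall and in every signup group — no reversal.

Yes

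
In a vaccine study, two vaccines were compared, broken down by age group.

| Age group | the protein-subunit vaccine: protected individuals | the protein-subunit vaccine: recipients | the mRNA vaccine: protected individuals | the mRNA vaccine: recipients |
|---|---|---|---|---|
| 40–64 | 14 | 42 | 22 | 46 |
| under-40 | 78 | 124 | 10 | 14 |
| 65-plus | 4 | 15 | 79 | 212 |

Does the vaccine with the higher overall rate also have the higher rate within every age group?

40–64: the protein-subunit vaccine 14/42 = 33.3%, the mRNA vaccine 22/46 = 47.8% → the mRNA vaccine
Under-40: the protein-subunit vaccine 78/124 = 62.9%, the mRNA vaccine 10/14 = 71.4% → the mRNA vaccine
65-plus: the protein-subunit vaccine 4/15 = 26.7%, the mRNA vaccine 79/212 = 37.3% → the mRNA vaccine
Overall: the protein-subunit vaccine 96/181 = 53.0%, the mRNA vaccine 111/272 = 40.8% → the protein-subunit vaccine
The mRNA vaccine wins each age group but the protein-subunit vaccine wins overall — the comparison reverses. The mRNA vaccine's recipients skew toward 65-plus, which has a lower base rate.

No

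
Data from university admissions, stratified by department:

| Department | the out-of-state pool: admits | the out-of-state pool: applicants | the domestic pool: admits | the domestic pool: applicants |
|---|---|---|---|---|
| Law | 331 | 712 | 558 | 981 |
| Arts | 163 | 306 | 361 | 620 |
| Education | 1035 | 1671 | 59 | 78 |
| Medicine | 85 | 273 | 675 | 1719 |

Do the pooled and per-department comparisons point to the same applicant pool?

No

Law: the out-of-state pool 331/712 = 46.5%, the domestic pool 558/981 = 56.9% → the domestic pool
Arts: the out-of-state pool 163/306 = 53.3%, the domestic pool 361/620 = 58.2% → the domestic pool
Education: the out-of-state pool 1035/1671 = 61.9%, the domestic pool 59/78 = 75.6% → the domestic pool
Medicine: the out-of-state pool 85/273 = 31.1%, the domestic pool 675/1719 = 39.3% → the domestic pool
Overall: the out-of-state pool 1614/2962 = 54.5%, the domestic pool 1653/3398 = 48.6% → the out-of-state pool
The domestic pool wins each department group but the out-of-state pool wins overall — the comparison reverses. The domestic pool's applicants skew toward Medicine, which has a lower base rate.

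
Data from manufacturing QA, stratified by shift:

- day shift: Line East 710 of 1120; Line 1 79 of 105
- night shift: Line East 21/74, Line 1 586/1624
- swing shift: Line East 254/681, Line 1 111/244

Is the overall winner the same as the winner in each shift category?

Day shift: Line East 710/1120 = 63.4%, Line 1 79/105 = 75.2% → Line 1
Night shift: Line East 21/74 = 28.4%, Line 1 586/1624 = 36.1% → Line 1
Swing shift: Line East 254/681 = 37.3%, Line 1 111/244 = 45.5% → Line 1
Overall: Line East 985/1875 = 52.5%, Line 1 776/1973 = 39.3% → Line East
Line 1 wins each shift group but Line East wins overall — the comparison reverses. Line 1's units skew toward night shift, which has a lower base rate.

No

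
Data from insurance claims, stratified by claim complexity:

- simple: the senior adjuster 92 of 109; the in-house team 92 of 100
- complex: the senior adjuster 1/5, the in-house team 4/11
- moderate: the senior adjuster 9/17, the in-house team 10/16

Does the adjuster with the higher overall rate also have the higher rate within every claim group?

Simple: the senior adjuster 92/109 = 84.4%, the in-house team 92/100 = 92.0% → the in-house team
Complex: the senior adjuster 1/5 = 20.0%, the in-house team 4/11 = 36.4% → the in-house team
Moderate: the senior adjuster 9/17 = 52.9%, the in-house team 10/16 = 62.5% → the in-house team
Overall: the senior adjuster 102/131 = 77.9%, the in-house team 106/127 = 83.5% → the in-house team
The in-house team wins overall and in every claim group — no reversal.

Yes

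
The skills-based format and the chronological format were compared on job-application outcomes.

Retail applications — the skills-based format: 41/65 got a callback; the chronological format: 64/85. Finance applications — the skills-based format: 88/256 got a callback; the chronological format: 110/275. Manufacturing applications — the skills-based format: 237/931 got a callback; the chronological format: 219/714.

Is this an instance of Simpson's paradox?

Retail: the skills-based format 41/65 = 63.1%, the chronological format 64/85 = 75.3% → the chronological format
Finance: the skills-based format 88/256 = 34.4%, the chronological format 110/275 = 40.0% → the chronological format
Manufacturing: the skills-based format 237/931 = 25.5%, the chronological format 219/714 = 30.7% → the chronological format
Overall: the skills-based format 366/1252 = 29.2%, the chronological format 393/1074 = 36.6% → the chronological format
The chronological format wins overall and in every industry group — no reversal.

No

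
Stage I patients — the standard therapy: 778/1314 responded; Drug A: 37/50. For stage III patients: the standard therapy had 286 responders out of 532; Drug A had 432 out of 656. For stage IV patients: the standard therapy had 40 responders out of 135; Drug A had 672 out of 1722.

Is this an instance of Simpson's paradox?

Stage I: the standard therapy 778/1314 = 59.2%, Drug A 37/50 = 74.0% → Drug A
Stage III: the standard therapy 286/532 = 53.8%, Drug A 432/656 = 65.9% → Drug A
Stage IV: the standard therapy 40/135 = 29.6%, Drug A 672/1722 = 39.0% → Drug A
Overall: the standard therapy 1104/1981 = 55.7%, Drug A 1141/2428 = 47.0% → the standard therapy
Drug A wins each disease group but the standard therapy wins overall — the comparison reverses. Drug A's patients skew toward stage IV, which has a lower base rate.

Yes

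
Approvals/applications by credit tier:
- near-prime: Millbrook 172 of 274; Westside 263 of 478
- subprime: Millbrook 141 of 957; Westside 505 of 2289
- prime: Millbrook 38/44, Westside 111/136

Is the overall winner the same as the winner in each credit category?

No

Near-prime: Millbrook 172/274 = 62.8%, Westside 263/478 = 55.0% → Millbrook
Subprime: Millbrook 141/957 = 14.7%, Westside 505/2289 = 22.1% → Westside
Prime: Millbrook 38/44 = 86.4%, Westside 111/136 = 81.6% → Millbrook
Overall: Millbrook 351/1275 = 27.5%, Westside 879/2903 = 30.3% → Westside
Neither sweeps: Millbrook wins 2 of 3 groups, Westside wins 1. Westside wins overall but not every group — no Simpson reversal.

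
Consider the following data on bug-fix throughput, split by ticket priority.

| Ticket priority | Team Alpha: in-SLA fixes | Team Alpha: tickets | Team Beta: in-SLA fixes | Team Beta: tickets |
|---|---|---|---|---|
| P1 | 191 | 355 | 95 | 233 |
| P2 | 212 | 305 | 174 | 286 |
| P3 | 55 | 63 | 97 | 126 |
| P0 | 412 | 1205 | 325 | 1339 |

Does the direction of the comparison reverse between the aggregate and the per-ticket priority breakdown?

No

P1: Team Alpha 191/355 = 53.8%, Team Beta 95/233 = 40.8% → Team Alpha
P2: Team Alpha 212/305 = 69.5%, Team Beta 174/286 = 60.8% → Team Alpha
P3: Team Alpha 55/63 = 87.3%, Team Beta 97/126 = 77.0% → Team Alpha
P0: Team Alpha 412/1205 = 34.2%, Team Beta 325/1339 = 24.3% → Team Alpha
Overall: Team Alpha 870/1928 = 45.1%, Team Beta 691/1984 = 34.8% → Team Alpha
Team Alpha wins overall and in every ticket group — no reversal.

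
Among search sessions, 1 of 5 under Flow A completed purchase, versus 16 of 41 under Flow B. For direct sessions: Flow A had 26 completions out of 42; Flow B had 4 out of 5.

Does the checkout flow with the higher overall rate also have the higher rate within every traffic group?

Search: Flow A 1/5 = 20.0%, Flow B 16/41 = 39.0% → Flow B
Direct: Flow A 26/42 = 61.9%, Flow B 4/5 = 80.0% → Flow B
Overall: Flow A 27/47 = 57.4%, Flow B 20/46 = 43.5% → Flow A
Flow B wins each traffic group but Flow A wins overall — the comparison reverses. Flow B's sessions skew toward search, which has a lower base rate.

No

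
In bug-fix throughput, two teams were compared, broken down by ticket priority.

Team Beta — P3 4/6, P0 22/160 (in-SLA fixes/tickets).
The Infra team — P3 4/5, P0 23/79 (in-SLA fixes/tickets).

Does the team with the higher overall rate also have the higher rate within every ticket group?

P3: Team Beta 4/6 = 66.7%, the Infra team 4/5 = 80.0% → the Infra team
P0: Team Beta 22/160 = 13.8%, the Infra team 23/79 = 29.1% → the Infra team
Overall: Team Beta 26/166 = 15.7%, the Infra team 27/84 = 32.1% → the Infra team
The Infra team wins overall and in every ticket group — no reversal.

Yes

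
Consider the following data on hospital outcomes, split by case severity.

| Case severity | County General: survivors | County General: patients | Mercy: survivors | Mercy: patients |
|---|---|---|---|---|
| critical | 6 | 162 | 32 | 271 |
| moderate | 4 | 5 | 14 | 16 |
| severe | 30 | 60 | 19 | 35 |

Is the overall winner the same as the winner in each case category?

Yes

Critical: County General 6/162 = 3.7%, Mercy 32/271 = 11.8% → Mercy
Moderate: County General 4/5 = 80.0%, Mercy 14/16 = 87.5% → Mercy
Severe: County General 30/60 = 50.0%, Mercy 19/35 = 54.3% → Mercy
Overall: County General 40/227 = 17.6%, Mercy 65/322 = 20.2% → Mercy
Mercy wins overall and in every case group — no reversal.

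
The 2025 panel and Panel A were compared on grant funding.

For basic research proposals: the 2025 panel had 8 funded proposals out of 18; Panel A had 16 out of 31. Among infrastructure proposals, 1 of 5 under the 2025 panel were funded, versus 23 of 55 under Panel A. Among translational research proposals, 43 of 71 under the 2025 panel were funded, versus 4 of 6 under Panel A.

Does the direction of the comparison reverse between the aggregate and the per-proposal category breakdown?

Yes

Basic research: the 2025 panel 8/18 = 44.4%, Panel A 16/31 = 51.6% → Panel A
Infrastructure: the 2025 panel 1/5 = 20.0%, Panel A 23/55 = 41.8% → Panel A
Translational research: the 2025 panel 43/71 = 60.6%, Panel A 4/6 = 66.7% → Panel A
Overall: the 2025 panel 52/94 = 55.3%, Panel A 43/92 = 46.7% → the 2025 panel
Panel A wins each proposal group but the 2025 panel wins overall — the comparison reverses. Panel A's proposals skew toward infrastructure, which has a lower base rate.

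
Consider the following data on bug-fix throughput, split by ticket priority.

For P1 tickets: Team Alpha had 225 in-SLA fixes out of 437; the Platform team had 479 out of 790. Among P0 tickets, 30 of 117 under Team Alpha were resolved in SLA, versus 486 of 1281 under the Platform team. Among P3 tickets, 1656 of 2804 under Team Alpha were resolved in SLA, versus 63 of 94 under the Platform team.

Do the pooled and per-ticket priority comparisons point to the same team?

P1: Team Alpha 225/437 = 51.5%, the Platform team 479/790 = 60.6% → the Platform team
P0: Team Alpha 30/117 = 25.6%, the Platform team 486/1281 = 37.9% → the Platform team
P3: Team Alpha 1656/2804 = 59.1%, the Platform team 63/94 = 67.0% → the Platform team
Overall: Team Alpha 1911/3358 = 56.9%, the Platform team 1028/2165 = 47.5% → Team Alpha
The Platform team wins each ticket group but Team Alpha wins overall — the comparison reverses. The Platform team's tickets skew toward P0, which has a lower base rate.

No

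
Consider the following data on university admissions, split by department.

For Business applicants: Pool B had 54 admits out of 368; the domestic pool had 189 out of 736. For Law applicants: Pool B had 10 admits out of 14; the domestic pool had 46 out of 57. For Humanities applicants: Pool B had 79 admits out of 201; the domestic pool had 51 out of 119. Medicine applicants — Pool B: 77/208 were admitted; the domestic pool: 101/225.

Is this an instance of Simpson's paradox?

No

Business: Pool B 54/368 = 14.7%, the domestic pool 189/736 = 25.7% → the domestic pool
Law: Pool B 10/14 = 71.4%, the domestic pool 46/57 = 80.7% → the domestic pool
Humanities: Pool B 79/201 = 39.3%, the domestic pool 51/119 = 42.9% → the domestic pool
Medicine: Pool B 77/208 = 37.0%, the domestic pool 101/225 = 44.9% → the domestic pool
Overall: Pool B 220/791 = 27.8%, the domestic pool 387/1137 = 34.0% → the domestic pool
The domestic pool wins overall and in every department group — no reversal.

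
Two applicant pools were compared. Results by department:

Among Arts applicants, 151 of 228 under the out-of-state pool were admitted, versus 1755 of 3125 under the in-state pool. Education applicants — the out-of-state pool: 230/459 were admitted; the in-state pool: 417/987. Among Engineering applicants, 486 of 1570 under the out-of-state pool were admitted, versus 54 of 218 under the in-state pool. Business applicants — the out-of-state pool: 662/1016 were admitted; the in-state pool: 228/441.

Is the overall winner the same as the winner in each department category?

No

Arts: the out-of-state pool 151/228 = 66.2%, the in-state pool 1755/3125 = 56.2% → the out-of-state pool
Education: the out-of-state pool 230/459 = 50.1%, the in-state pool 417/987 = 42.2% → the out-of-state pool
Engineering: the out-of-state pool 486/1570 = 31.0%, the in-state pool 54/218 = 24.8% → the out-of-state pool
Business: the out-of-state pool 662/1016 = 65.2%, the in-state pool 228/441 = 51.7% → the out-of-state pool
Overall: the out-of-state pool 1529/3273 = 46.7%, the in-state pool 2454/4771 = 51.4% → the in-state pool
The out-of-state pool wins each department group but the in-state pool wins overall — the comparison reverses. The out-of-state pool's applicants skew toward Engineering, which has a lower base rate.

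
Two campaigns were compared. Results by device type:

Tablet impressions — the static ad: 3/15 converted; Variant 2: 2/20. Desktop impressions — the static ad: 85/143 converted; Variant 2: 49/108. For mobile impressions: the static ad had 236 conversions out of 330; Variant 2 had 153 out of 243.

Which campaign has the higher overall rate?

the static ad

Tablet: the static ad 3/15 = 20.0%, Variant 2 2/20 = 10.0% → the static ad
Desktop: the static ad 85/143 = 59.4%, Variant 2 49/108 = 45.4% → the static ad
Mobile: the static ad 236/330 = 71.5%, Variant 2 153/243 = 63.0% → the static ad
Overall: the static ad 324/488 = 66.4%, Variant 2 204/371 = 55.0% → the static ad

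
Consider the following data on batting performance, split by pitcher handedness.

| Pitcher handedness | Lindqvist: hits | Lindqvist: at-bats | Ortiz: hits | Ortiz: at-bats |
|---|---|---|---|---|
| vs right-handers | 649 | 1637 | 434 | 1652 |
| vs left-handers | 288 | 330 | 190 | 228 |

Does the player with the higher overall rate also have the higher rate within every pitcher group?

Vs right-handers: Lindqvist 649/1637 = 39.6%, Ortiz 434/1652 = 26.3% → Lindqvist
Vs left-handers: Lindqvist 288/330 = 87.3%, Ortiz 190/228 = 83.3% → Lindqvist
Overall: Lindqvist 937/1967 = 47.6%, Ortiz 624/1880 = 33.2% → Lindqvist
Lindqvist wins overall and in every pitcher group — no reversal.

Yes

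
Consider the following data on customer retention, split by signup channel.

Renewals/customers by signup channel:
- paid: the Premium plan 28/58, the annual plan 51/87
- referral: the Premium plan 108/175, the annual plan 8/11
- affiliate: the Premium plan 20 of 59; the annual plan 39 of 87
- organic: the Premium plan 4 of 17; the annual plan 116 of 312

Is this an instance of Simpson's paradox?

Paid: the Premium plan 28/58 = 48.3%, the annual plan 51/87 = 58.6% → the annual plan
Referral: the Premium plan 108/175 = 61.7%, the annual plan 8/11 = 72.7% → the annual plan
Affiliate: the Premium plan 20/59 = 33.9%, the annual plan 39/87 = 44.8% → the annual plan
Organic: the Premium plan 4/17 = 23.5%, the annual plan 116/312 = 37.2% → the annual plan
Overall: the Premium plan 160/309 = 51.8%, the annual plan 214/497 = 43.1% → the Premium plan
The annual plan wins each signup group but the Premium plan wins overall — the comparison reverses. The annual plan's customers skew toward organic, which has a lower base rate.

Yes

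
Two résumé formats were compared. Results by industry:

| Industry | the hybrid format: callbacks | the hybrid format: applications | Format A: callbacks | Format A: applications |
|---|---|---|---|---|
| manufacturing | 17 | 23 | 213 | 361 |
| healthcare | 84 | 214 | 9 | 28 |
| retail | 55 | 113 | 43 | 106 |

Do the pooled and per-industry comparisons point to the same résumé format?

Manufacturing: the hybrid format 17/23 = 73.9%, Format A 213/361 = 59.0% → the hybrid format
Healthcare: the hybrid format 84/214 = 39.3%, Format A 9/28 = 32.1% → the hybrid format
Retail: the hybrid format 55/113 = 48.7%, Format A 43/106 = 40.6% → the hybrid format
Overall: the hybrid format 156/350 = 44.6%, Format A 265/495 = 53.5% → Format A
The hybrid format wins each industry group but Format A wins overall — the comparison reverses. The hybrid format's applications skew toward healthcare, which has a lower base rate.

No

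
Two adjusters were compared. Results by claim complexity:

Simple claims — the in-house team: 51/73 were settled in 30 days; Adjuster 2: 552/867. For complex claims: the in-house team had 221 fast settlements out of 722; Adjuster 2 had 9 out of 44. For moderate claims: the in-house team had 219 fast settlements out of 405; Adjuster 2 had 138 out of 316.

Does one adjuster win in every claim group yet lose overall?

Yes

Simple: the in-house team 51/73 = 69.9%, Adjuster 2 552/867 = 63.7% → the in-house team
Complex: the in-house team 221/722 = 30.6%, Adjuster 2 9/44 = 20.5% → the in-house team
Moderate: the in-house team 219/405 = 54.1%, Adjuster 2 138/316 = 43.7% → the in-house team
Overall: the in-house team 491/1200 = 40.9%, Adjuster 2 699/1227 = 57.0% → Adjuster 2
The in-house team wins each claim group but Adjuster 2 wins overall — the comparison reverses. The in-house team's claims skew toward complex, which has a lower base rate.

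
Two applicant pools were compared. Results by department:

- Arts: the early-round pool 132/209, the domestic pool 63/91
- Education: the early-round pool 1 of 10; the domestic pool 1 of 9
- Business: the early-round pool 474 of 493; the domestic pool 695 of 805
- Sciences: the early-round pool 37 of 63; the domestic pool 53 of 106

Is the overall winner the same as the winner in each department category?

Arts: the early-round pool 132/209 = 63.2%, the domestic pool 63/91 = 69.2% → the domestic pool
Education: the early-round pool 1/10 = 10.0%, the domestic pool 1/9 = 11.1% → the domestic pool
Business: the early-round pool 474/493 = 96.1%, the domestic pool 695/805 = 86.3% → the early-round pool
Sciences: the early-round pool 37/63 = 58.7%, the domestic pool 53/106 = 50.0% → the early-round pool
Overall: the early-round pool 644/775 = 83.1%, the domestic pool 812/1011 = 80.3% → the early-round pool
Neither sweeps: the early-round pool wins 2 of 4 groups, the domestic pool wins 2. The early-round pool wins overall but not every group — no Simpson reversal.

No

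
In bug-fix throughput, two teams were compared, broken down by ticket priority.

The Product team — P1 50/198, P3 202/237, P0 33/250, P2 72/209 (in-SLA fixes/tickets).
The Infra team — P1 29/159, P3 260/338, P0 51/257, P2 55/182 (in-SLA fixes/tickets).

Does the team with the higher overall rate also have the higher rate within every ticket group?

No

P1: the Product team 50/198 = 25.3%, the Infra team 29/159 = 18.2% → the Product team
P3: the Product team 202/237 = 85.2%, the Infra team 260/338 = 76.9% → the Product team
P0: the Product team 33/250 = 13.2%, the Infra team 51/257 = 19.8% → the Infra team
P2: the Product team 72/209 = 34.4%, the Infra team 55/182 = 30.2% → the Product team
Overall: the Product team 357/894 = 39.9%, the Infra team 395/936 = 42.2% → the Infra team
Neither sweeps: the Product team wins 3 of 4 groups, the Infra team wins 1. The Infra team wins overall but not every group — no Simpson reversal.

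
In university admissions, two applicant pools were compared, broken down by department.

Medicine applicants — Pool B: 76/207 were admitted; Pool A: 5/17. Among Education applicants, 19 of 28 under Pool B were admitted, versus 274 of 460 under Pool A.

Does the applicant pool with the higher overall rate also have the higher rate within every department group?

Medicine: Pool B 76/207 = 36.7%, Pool A 5/17 = 29.4% → Pool B
Education: Pool B 19/28 = 67.9%, Pool A 274/460 = 59.6% → Pool B
Overall: Pool B 95/235 = 40.4%, Pool A 279/477 = 58.5% → Pool A
Pool B wins each department group but Pool A wins overall — the comparison reverses. Pool B's applicants skew toward Medicine, which has a lower base rate.

No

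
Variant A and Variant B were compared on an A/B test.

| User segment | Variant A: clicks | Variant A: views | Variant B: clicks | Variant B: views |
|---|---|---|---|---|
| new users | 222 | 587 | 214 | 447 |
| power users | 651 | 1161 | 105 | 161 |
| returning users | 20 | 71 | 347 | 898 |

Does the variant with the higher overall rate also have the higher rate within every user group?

No

New users: Variant A 222/587 = 37.8%, Variant B 214/447 = 47.9% → Variant B
Power users: Variant A 651/1161 = 56.1%, Variant B 105/161 = 65.2% → Variant B
Returning users: Variant A 20/71 = 28.2%, Variant B 347/898 = 38.6% → Variant B
Overall: Variant A 893/1819 = 49.1%, Variant B 666/1506 = 44.2% → Variant A
Variant B wins each user group but Variant A wins overall — the comparison reverses. Variant B's views skew toward returning users, which has a lower base rate.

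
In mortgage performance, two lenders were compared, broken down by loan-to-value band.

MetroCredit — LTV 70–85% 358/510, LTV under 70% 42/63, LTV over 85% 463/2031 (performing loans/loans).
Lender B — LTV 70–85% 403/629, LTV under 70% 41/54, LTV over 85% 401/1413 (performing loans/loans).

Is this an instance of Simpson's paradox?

No

LTV 70–85%: MetroCredit 358/510 = 70.2%, Lender B 403/629 = 64.1% → MetroCredit
LTV under 70%: MetroCredit 42/63 = 66.7%, Lender B 41/54 = 75.9% → Lender B
LTV over 85%: MetroCredit 463/2031 = 22.8%, Lender B 401/1413 = 28.4% → Lender B
Overall: MetroCredit 863/2604 = 33.1%, Lender B 845/2096 = 40.3% → Lender B
Neither sweeps: MetroCredit wins 1 of 3 groups, Lender B wins 2. Lender B wins overall but not every group — no Simpson reversal.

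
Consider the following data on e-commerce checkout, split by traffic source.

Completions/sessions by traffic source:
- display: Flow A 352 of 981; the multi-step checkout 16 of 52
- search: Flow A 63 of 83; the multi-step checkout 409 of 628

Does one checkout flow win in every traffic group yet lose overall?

Display: Flow A 352/981 = 35.9%, the multi-step checkout 16/52 = 30.8% → Flow A
Search: Flow A 63/83 = 75.9%, the multi-step checkout 409/628 = 65.1% → Flow A
Overall: Flow A 415/1064 = 39.0%, the multi-step checkout 425/680 = 62.5% → the multi-step checkout
Flow A wins each traffic group but the multi-step checkout wins overall — the comparison reverses. Flow A's sessions skew toward display, which has a lower base rate.

Yes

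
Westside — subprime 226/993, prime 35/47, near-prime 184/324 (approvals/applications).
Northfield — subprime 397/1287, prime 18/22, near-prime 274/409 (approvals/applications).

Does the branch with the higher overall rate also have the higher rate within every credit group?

Subprime: Westside 226/993 = 22.8%, Northfield 397/1287 = 30.8% → Northfield
Prime: Westside 35/47 = 74.5%, Northfield 18/22 = 81.8% → Northfield
Near-prime: Westside 184/324 = 56.8%, Northfield 274/409 = 67.0% → Northfield
Overall: Westside 445/1364 = 32.6%, Northfield 689/1718 = 40.1% → Northfield
Northfield wins overall and in every credit group — no reversal.

Yes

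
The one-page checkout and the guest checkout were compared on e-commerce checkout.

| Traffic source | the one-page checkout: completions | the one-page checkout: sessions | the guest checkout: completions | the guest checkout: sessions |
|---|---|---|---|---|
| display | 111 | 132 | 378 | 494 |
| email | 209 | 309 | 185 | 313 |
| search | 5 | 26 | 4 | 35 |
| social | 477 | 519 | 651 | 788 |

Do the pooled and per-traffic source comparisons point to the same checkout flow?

Display: the one-page checkout 111/132 = 84.1%, the guest checkout 378/494 = 76.5% → the one-page checkout
Email: the one-page checkout 209/309 = 67.6%, the guest checkout 185/313 = 59.1% → the one-page checkout
Search: the one-page checkout 5/26 = 19.2%, the guest checkout 4/35 = 11.4% → the one-page checkout
Social: the one-page checkout 477/519 = 91.9%, the guest checkout 651/788 = 82.6% → the one-page checkout
Overall: the one-page checkout 802/986 = 81.3%, the guest checkout 1218/1630 = 74.7% → the one-page checkout
The one-page checkout wins overall and in every traffic group — no reversal.

Yes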